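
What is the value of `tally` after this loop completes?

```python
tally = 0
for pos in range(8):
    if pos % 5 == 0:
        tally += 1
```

Count numbers divisible by 5 in range(8)
`tally` takes the values: 0 → 1 → 2

Answer: 2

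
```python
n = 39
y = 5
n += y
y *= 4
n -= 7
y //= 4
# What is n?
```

Trace:
`n = 39` → n = 39
`y = 5` → y = 5
`n += y` → n = 44
`y *= 4` → y = 20
`n -= 7` → n = 37
`y //= 4` → y = 5
So n = 37

Answer: 37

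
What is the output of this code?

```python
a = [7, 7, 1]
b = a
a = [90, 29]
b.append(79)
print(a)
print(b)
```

Key concept: rebinding vs mutation: a is rebound to a new list, b still points at the original.
Step by step:
`a = [7, 7, 1]` → a = [7, 7, 1]
`b = a` → b = [7, 7, 1] (same object as a)
`a = [90, 29]` → a = [90, 29]
`b.append(79)` → b = [7, 7, 1, 79]
`print(a)` → prints [90, 29]
`print(b)` → prints [7, 7, 1, 79]

Answer:
[90, 29]
[7, 7, 1, 79]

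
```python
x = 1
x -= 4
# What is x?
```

Trace:
`x = 1` → x = 1
`x -= 4` → x = -3
So x = -3

Answer: -3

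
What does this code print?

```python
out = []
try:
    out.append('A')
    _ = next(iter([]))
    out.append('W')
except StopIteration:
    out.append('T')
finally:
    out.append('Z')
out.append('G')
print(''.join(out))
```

Execution trace: 'A' (try body) → 'T' (except StopIteration) → 'Z' (finally) → 'G' (after the try/except). Output: ATZG

Answer: ATZG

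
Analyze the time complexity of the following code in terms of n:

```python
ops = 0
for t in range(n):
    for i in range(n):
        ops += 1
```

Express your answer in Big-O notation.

Each loop level contributes: n × n. Multiplying the contributions gives O(n^2).

Answer: O(n^2)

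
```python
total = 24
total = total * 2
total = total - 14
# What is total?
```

Trace:
`total = 24` → total = 24
`total = total * 2` → total = 48
`total = total - 14` → total = 34
So total = 34

Answer: 34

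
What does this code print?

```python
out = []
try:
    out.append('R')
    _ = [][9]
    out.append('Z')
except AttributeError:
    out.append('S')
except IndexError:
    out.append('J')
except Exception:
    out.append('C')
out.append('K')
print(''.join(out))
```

Execution trace: 'R' (try body) → 'J' (except IndexError) → 'K' (after the try/except). Output: RJK

Answer: RJK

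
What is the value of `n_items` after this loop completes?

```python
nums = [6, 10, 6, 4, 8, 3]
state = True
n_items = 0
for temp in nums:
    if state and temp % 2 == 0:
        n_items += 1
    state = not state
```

Count even values at even positions
`n_items` takes the values: 0 → 1 → 2 → 3

Answer: 3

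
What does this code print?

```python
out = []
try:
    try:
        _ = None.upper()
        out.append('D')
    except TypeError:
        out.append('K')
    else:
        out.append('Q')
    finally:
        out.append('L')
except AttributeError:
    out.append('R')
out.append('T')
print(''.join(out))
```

Execution trace: 'L' (finally) → 'R' (outer except AttributeError) → 'T' (after the try/except). Output: LRT

Answer: LRT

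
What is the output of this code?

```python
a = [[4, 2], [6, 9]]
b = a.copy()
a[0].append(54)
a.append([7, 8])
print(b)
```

Key concept: shallow copy with nested lists.
Step by step:
`a = [[4, 2], [6, 9]]` → a = [[4, 2], [6, 9]]
`b = a.copy()` → b = [[4, 2], [6, 9]]
`a[0].append(54)` → a = [[4, 2, 54], [6, 9]]; b = [[4, 2, 54], [6, 9]]
`a.append([7, 8])` → a = [[4, 2, 54], [6, 9], [7, 8]]
`print(b)` → prints [[4, 2, 54], [6, 9]]

Answer: [[4, 2, 54], [6, 9]]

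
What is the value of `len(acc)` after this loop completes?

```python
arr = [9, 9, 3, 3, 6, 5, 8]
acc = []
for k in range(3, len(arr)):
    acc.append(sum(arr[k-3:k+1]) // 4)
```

Number of 4-element averages
`acc` takes the values: [] → [6] → [6, 5] → [6, 5, 4] → [6, 5, 4, 5]
So `len(acc)` = 4

Answer: 4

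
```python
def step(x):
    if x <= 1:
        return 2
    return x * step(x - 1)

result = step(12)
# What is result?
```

step(12) = 12 * 11 * 10 * 9 * 8 * 7 * 6 * 5 * 4 * 3 * 2 * 2 = 958003200

Answer: 958003200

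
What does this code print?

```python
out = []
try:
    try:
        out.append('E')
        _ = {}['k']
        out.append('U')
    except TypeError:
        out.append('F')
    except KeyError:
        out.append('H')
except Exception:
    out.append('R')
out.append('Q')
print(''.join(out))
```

Execution trace: 'E' (inner try body) → 'H' (inner except KeyError) → 'Q' (after the try/except). Output: EHQ

Answer: EHQ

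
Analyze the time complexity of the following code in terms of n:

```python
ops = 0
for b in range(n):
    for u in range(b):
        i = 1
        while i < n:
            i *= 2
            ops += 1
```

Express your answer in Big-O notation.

Each loop level contributes: n × n × log n. Multiplying the contributions gives O(n^2 log n).

Answer: O(n^2 log n)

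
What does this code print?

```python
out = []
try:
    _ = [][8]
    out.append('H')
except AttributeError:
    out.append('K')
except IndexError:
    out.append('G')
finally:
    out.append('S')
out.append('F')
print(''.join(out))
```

Execution trace: 'G' (except IndexError) → 'S' (finally) → 'F' (after the try/except). Output: GSF

Answer: GSF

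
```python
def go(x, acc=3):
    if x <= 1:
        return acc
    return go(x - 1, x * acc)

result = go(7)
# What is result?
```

Accumulator trace (n, acc): (7, 3) -> (6, 21) -> (5, 126) -> (4, 630) -> (3, 2520) -> (2, 7560) -> (1, 15120) -> return 15120

Answer: 15120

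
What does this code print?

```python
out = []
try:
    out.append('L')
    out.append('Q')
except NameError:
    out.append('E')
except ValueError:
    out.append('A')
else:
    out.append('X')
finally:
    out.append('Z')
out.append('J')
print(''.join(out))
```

Execution trace: 'L' (try body) → 'Q' (try body, no exception) → 'X' (else) → 'Z' (finally) → 'J' (after the try/except). Output: LQXZJ

Answer: LQXZJ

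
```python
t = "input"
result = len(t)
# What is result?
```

Trace:
`t = "input"` → t = 'input'
`result = len(t)` → result = 5
So result = 5

Answer: 5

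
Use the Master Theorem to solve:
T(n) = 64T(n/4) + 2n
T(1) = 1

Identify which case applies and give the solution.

a=64, b=4, f(n)=2n. log_4(64) = 3. Since c=1 < 3, Case 1 applies: T(n) = Θ(n^log_b(a)) = O(n^3).

Answer: O(n^3) - Case 1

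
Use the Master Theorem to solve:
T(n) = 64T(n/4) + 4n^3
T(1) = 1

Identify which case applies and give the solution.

a=64, b=4, f(n)=4n^3. log_4(64) = 3. Since c=3 = 3, Case 2 applies: T(n) = Θ(n^log_b(a) · log n) = O(n^3 log n).

Answer: O(n^3 log n) - Case 2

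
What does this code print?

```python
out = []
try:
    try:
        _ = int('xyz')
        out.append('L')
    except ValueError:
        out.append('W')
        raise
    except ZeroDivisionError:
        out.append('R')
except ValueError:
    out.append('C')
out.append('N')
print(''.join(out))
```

Execution trace: 'W' (inner except ValueError) → 'C' (outer except ValueError) → 'N' (after the try/except). Output: WCN

Answer: WCN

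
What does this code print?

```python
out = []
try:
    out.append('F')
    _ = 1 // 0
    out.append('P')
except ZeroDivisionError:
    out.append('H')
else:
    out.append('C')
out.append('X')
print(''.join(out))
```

Execution trace: 'F' (try body) → 'H' (except ZeroDivisionError) → 'X' (after the try/except). Output: FHX

Answer: FHX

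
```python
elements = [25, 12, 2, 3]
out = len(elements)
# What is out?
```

Trace:
`elements = [25, 12, 2, 3]` → elements = [25, 12, 2, 3]
`out = len(elements)` → out = 4
So out = 4

Answer: 4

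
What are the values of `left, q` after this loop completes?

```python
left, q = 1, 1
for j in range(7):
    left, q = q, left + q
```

Fibonacci: after 7 iterations
`left, q` takes the values: (1, 1) → (1, 2) → (2, 3) → (3, 5) → (5, 8) → (8, 13) → (13, 21) → (21, 34)

Answer: 21, 34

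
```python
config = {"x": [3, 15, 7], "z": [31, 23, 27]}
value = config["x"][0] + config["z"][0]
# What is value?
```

Trace:
`config = {"x": [3, 15, 7], "z": [31, 23, 27]}` → config = {'x': [3, 15, 7], 'z': [31, 23, 27]}
`value = config["x"][0] + config["z"][0]` → value = 34
So value = 34

Answer: 34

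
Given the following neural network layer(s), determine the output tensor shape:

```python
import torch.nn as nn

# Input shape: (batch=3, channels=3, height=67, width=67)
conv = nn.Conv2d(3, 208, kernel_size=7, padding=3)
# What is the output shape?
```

Input: (3, 3, 67, 67) -> Output: (3, 208, 67, 67)

Answer: (3, 208, 67, 67)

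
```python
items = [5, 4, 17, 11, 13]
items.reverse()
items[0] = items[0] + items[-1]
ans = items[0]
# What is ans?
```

Trace:
`items = [5, 4, 17, 11, 13]` → items = [5, 4, 17, 11, 13]
`items.reverse()` → items = [13, 11, 17, 4, 5]
`items[0] = items[0] + items[-1]` → items = [18, 11, 17, 4, 5]
`ans = items[0]` → ans = 18
So ans = 18

Answer: 18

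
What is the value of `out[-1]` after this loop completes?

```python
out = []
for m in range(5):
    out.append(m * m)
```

Last element of squares 0 to 4
`out` takes the values: [] → [0] → [0, 1] → [0, 1, 4] → [0, 1, 4, 9] → [0, 1, 4, 9, 16]
So `out[-1]` = 16

Answer: 16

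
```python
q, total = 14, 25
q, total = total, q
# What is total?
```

Trace:
`q, total = 14, 25` → q = 14; total = 25
`q, total = total, q` → q = 25; total = 14
So total = 14

Answer: 14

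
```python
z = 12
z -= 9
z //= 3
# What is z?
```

Trace:
`z = 12` → z = 12
`z -= 9` → z = 3
`z //= 3` → z = 1
So z = 1

Answer: 1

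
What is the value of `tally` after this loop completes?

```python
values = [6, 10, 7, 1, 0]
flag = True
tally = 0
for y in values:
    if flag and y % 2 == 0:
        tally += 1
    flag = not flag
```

Count even values at even positions
`tally` takes the values: 0 → 1 → 2

Answer: 2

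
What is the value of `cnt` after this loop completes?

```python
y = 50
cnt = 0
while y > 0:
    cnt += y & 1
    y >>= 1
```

Count set bits in 50 (binary: 0b110010)
`cnt` takes the values: 0 → 1 → 2 → 3

Answer: 3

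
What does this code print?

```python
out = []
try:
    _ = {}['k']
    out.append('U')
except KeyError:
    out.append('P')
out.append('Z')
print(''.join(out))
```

Execution trace: 'P' (except KeyError) → 'Z' (after the try/except). Output: PZ

Answer: PZ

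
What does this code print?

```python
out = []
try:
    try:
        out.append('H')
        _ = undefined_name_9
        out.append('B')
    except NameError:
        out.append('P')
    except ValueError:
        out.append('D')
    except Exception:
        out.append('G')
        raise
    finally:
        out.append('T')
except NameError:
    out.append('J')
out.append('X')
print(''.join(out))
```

Execution trace: 'H' (try body) → 'P' (except NameError) → 'T' (finally) → 'X' (after the try/except). Output: HPTX

Answer: HPTX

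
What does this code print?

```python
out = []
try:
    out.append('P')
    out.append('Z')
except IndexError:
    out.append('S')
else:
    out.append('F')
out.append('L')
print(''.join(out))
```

Execution trace: 'P' (try body) → 'Z' (try body, no exception) → 'F' (else) → 'L' (after the try/except). Output: PZFL

Answer: PZFL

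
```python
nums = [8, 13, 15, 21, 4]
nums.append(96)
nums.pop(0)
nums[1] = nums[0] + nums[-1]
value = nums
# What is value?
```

Trace:
`nums = [8, 13, 15, 21, 4]` → nums = [8, 13, 15, 21, 4]
`nums.append(96)` → nums = [8, 13, 15, 21, 4, 96]
`nums.pop(0)` → nums = [13, 15, 21, 4, 96]
`nums[1] = nums[0] + nums[-1]` → nums = [13, 109, 21, 4, 96]
`value = nums` → value = [13, 109, 21, 4, 96]
So value = [13, 109, 21, 4, 96]

Answer: [13, 109, 21, 4, 96]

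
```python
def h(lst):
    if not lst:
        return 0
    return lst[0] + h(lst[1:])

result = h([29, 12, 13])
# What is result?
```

29 + 12 + 13 + 0 = 54

Answer: 54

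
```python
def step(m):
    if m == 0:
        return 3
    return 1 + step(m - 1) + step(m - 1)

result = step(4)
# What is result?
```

step(m) = 1 + 2·step(m-1), step(0)=3. Closed form: (3+1)·2^4 - 1 = 63.

Answer: 63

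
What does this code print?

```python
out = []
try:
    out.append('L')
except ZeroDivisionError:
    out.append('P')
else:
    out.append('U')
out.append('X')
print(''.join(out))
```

Execution trace: 'L' (try body, no exception) → 'U' (else) → 'X' (after the try/except). Output: LUX

Answer: LUX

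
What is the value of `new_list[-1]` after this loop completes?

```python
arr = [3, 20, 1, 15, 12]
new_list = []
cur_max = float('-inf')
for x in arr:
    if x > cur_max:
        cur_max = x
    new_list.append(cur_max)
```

Running max ends at 20
`new_list` takes the values: [] → [3] → [3, 20] → [3, 20, 20] → [3, 20, 20, 20] → [3, 20, 20, 20, 20]
So `new_list[-1]` = 20

Answer: 20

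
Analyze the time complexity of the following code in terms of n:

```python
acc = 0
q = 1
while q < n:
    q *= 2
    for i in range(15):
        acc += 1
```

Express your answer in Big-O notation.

Each loop level contributes: log n × 1. Multiplying the contributions gives O(log n).

Answer: O(log n)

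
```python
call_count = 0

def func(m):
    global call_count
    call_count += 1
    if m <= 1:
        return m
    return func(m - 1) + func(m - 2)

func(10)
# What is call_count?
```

Calls(m) = 1 + Calls(m-1) + Calls(m-2); Calls(0)=Calls(1)=1. For m=10 this gives 177.

Answer: 177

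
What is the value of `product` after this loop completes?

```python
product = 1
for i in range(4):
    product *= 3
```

3^4 = 81
`product` takes the values: 1 → 3 → 9 → 27 → 81

Answer: 81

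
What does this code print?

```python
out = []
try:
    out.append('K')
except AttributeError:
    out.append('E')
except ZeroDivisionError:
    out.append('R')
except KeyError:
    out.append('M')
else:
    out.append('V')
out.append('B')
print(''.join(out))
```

Execution trace: 'K' (try body, no exception) → 'V' (else) → 'B' (after the try/except). Output: KVB

Answer: KVB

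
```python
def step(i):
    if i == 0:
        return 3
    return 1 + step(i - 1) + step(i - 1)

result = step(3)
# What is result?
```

step(i) = 1 + 2·step(i-1), step(0)=3. Closed form: (3+1)·2^3 - 1 = 31.

Answer: 31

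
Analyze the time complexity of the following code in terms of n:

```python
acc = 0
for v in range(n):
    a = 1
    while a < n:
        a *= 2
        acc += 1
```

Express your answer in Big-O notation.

Each loop level contributes: n × log n. Multiplying the contributions gives O(n log n).

Answer: O(n log n)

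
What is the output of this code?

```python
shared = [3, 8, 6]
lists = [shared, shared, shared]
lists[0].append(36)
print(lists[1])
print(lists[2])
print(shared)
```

Key concept: list of same reference.
Step by step:
`shared = [3, 8, 6]` → shared = [3, 8, 6]
`lists = [shared, shared, shared]` → lists = [[3, 8, 6], [3, 8, 6], [3, 8, 6]]
`lists[0].append(36)` → shared = [3, 8, 6, 36]; lists = [[3, 8, 6, 36], [3, 8, 6, 36], [3, 8, 6, 36]]
`print(lists[1])` → prints [3, 8, 6, 36]
`print(lists[2])` → prints [3, 8, 6, 36]
`print(shared)` → prints [3, 8, 6, 36]

Answer:
[3, 8, 6, 36]
[3, 8, 6, 36]
[3, 8, 6, 36]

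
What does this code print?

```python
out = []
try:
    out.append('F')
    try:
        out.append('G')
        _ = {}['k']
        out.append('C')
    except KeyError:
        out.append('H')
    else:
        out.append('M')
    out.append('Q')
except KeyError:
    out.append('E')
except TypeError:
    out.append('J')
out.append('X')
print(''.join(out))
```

Execution trace: 'F' (try body) → 'G' (inner try body) → 'H' (inner except KeyError) → 'Q' (try body, no exception) → 'X' (after the try/except). Output: FGHQX

Answer: FGHQX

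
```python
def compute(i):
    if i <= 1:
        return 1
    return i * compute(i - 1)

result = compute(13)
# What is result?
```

compute(13) = 13 * 12 * 11 * 10 * 9 * 8 * 7 * 6 * 5 * 4 * 3 * 2 * 1 = 6227020800

Answer: 6227020800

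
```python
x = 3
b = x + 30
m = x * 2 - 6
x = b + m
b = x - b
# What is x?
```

Trace:
`x = 3` → x = 3
`b = x + 30` → b = 33
`m = x * 2 - 6` → m = 0
`x = b + m` → x = 33
`b = x - b` → b = 0
So x = 33

Answer: 33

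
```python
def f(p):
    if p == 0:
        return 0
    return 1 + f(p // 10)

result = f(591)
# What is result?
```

Count of digits of 591: 3

Answer: 3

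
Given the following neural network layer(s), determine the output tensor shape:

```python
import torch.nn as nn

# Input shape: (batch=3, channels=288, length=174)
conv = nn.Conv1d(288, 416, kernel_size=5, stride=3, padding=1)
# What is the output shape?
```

Input: (3, 288, 174) -> Output: (3, 416, 58)

Answer: (3, 416, 58)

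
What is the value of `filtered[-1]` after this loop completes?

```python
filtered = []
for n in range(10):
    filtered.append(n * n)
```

Last element of squares 0 to 9
`filtered` takes the values: [] → [0] → [0, 1] → [0, 1, 4] → [0, 1, 4, 9] → [0, 1, 4, 9, 16] → [0, 1, 4, 9, 16, 25] → [0, 1, 4, 9, 16, 25, 36] → [0, 1, 4, 9, 16, 25, 36, 49] → [0, 1, 4, 9, 16, 25, 36, 49, 64] → [0, 1, 4, 9, 16, 25, 36, 49, 64, 81]
So `filtered[-1]` = 81

Answer: 81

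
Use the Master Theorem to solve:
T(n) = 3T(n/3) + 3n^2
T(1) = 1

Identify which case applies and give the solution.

a=3, b=3, f(n)=3n^2. log_3(3) = 1. Since c=2 > 1 and the regularity condition holds (3(n/3)^2 = (3/3^2)n^2 with 3/3^2 < 1), Case 3 applies: T(n) = Θ(f(n)) = O(n^2).

Answer: O(n^2) - Case 3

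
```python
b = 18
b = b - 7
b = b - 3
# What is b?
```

Trace:
`b = 18` → b = 18
`b = b - 7` → b = 11
`b = b - 3` → b = 8
So b = 8

Answer: 8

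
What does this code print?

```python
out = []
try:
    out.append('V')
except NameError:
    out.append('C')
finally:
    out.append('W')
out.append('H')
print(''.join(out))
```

Execution trace: 'V' (try body, no exception) → 'W' (finally) → 'H' (after the try/except). Output: VWH

Answer: VWH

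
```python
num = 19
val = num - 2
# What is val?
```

Trace:
`num = 19` → num = 19
`val = num - 2` → val = 17
So val = 17

Answer: 17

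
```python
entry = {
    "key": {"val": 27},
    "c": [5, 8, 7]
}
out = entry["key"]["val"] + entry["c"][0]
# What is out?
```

Trace:
`entry = { ...` → entry = {'key': {'val': 27}, 'c': [5, 8, 7]}
`out = entry["key"]["val"] + entry["c"][0]` → out = 32
So out = 32

Answer: 32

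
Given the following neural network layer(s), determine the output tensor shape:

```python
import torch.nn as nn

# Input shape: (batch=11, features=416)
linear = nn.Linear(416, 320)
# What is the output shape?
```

Input: (11, 416) -> Output: (11, 320)

Answer: (11, 320)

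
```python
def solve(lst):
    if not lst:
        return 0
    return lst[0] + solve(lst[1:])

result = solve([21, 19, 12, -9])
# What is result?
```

21 + 19 + 12 + (-9) + 0 = 43

Answer: 43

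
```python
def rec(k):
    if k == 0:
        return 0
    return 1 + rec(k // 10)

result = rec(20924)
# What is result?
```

Count of digits of 20924: 5

Answer: 5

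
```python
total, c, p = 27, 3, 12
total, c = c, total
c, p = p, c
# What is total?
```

Trace:
`total, c, p = 27, 3, 12` → total = 27; c = 3; p = 12
`total, c = c, total` → total = 3; c = 27
`c, p = p, c` → c = 12; p = 27
So total = 3

Answer: 3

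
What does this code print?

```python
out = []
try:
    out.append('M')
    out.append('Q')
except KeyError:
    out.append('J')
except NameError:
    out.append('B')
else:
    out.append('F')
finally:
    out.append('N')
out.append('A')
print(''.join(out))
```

Execution trace: 'M' (try body) → 'Q' (try body, no exception) → 'F' (else) → 'N' (finally) → 'A' (after the try/except). Output: MQFNA

Answer: MQFNA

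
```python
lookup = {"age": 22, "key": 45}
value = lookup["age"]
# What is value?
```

Trace:
`lookup = {"age": 22, "key": 45}` → lookup = {'age': 22, 'key': 45}
`value = lookup["age"]` → value = 22
So value = 22

Answer: 22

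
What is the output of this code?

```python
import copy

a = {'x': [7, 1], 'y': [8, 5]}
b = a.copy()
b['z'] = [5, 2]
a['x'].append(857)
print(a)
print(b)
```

Key concept: shallow copy of dict with mutable values.
Step by step:
`a = {'x': [7, 1], 'y': [8, 5]}` → a = {'x': [7, 1], 'y': [8, 5]}
`b = a.copy()` → b = {'x': [7, 1], 'y': [8, 5]}
`b['z'] = [5, 2]` → b = {'x': [7, 1], 'y': [8, 5], 'z': [5, 2]}
`a['x'].append(857)` → a = {'x': [7, 1, 857], 'y': [8, 5]}; b = {'x': [7, 1, 857], 'y': [8, 5], 'z': [5, 2]}
`print(a)` → prints {'x': [7, 1, 857], 'y': [8, 5]}
`print(b)` → prints {'x': [7, 1, 857], 'y': [8, 5], 'z': [5, 2]}

Answer:
{'x': [7, 1, 857], 'y': [8, 5]}
{'x': [7, 1, 857], 'y': [8, 5], 'z': [5, 2]}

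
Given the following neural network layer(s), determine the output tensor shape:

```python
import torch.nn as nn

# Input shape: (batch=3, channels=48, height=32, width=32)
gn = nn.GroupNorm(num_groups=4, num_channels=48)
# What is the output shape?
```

Input: (3, 48, 32, 32) -> Output: (3, 48, 32, 32)

Answer: (3, 48, 32, 32)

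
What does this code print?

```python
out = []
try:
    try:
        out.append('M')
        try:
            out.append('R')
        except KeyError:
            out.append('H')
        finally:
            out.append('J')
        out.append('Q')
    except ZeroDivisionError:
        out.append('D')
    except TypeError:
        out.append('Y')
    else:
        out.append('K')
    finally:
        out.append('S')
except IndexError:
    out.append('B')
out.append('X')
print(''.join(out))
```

Execution trace: 'M' (try body) → 'R' (inner try body, no exception) → 'J' (inner finally) → 'Q' (try body, no exception) → 'K' (else) → 'S' (finally) → 'X' (after the try/except). Output: MRJQKSX

Answer: MRJQKSX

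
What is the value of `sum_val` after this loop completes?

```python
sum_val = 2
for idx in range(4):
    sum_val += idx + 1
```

Start at 2, add 1 to 4 = 12
`sum_val` takes the values: 2 → 3 → 5 → 8 → 12

Answer: 12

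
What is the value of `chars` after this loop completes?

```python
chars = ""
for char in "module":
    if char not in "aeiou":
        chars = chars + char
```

Remove vowels from 'module'
`chars` takes the values: "" → "m" → "md" → "mdl"

Answer: "mdl"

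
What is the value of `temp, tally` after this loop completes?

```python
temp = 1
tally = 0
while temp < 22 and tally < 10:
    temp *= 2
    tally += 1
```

Double until >= 22 or 10 iterations
`temp, tally` takes the values: (1, 0) → (2, 0) → (2, 1) → (4, 1) → (4, 2) → (8, 2) → (8, 3) → (16, 3) → (16, 4) → (32, 4) → (32, 5)

Answer: 32, 5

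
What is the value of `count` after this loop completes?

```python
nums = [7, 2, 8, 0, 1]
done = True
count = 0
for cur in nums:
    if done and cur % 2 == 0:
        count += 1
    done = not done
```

Count even values at even positions
`count` takes the values: 0 → 1

Answer: 1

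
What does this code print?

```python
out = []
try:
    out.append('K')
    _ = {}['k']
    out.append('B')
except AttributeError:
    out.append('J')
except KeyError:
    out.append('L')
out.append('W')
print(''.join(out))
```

Execution trace: 'K' (try body) → 'L' (except KeyError) → 'W' (after the try/except). Output: KLW

Answer: KLW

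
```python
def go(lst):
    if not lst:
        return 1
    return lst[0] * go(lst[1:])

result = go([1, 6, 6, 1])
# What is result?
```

Product over [1, 6, 6, 1] = 1 * 6 * 6 * 1 = 36

Answer: 36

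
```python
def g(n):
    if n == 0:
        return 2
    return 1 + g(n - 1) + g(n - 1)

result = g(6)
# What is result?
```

g(n) = 1 + 2·g(n-1), g(0)=2. Closed form: (2+1)·2^6 - 1 = 191.

Answer: 191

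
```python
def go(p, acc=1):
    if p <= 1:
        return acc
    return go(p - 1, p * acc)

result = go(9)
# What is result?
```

Accumulator trace (n, acc): (9, 1) -> (8, 9) -> (7, 72) -> (6, 504) -> (5, 3024) -> (4, 15120) -> (3, 60480) -> (2, 181440) -> (1, 362880) -> return 362880

Answer: 362880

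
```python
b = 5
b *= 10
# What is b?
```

Trace:
`b = 5` → b = 5
`b *= 10` → b = 50
So b = 50

Answer: 50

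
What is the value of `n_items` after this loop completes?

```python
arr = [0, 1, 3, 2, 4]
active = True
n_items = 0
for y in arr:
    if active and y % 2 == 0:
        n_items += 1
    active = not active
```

Count even values at even positions
`n_items` takes the values: 0 → 1 → 2

Answer: 2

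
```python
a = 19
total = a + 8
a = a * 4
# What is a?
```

Trace:
`a = 19` → a = 19
`total = a + 8` → total = 27
`a = a * 4` → a = 76
So a = 76

Answer: 76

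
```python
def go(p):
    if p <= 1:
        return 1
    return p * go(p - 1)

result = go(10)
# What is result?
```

go(10) = 10 * 9 * 8 * 7 * 6 * 5 * 4 * 3 * 2 * 1 = 3628800

Answer: 3628800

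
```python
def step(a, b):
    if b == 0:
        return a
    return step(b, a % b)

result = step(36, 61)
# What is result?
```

step(36, 61) -> step(61, 36) -> step(36, 25) -> step(25, 11) -> step(11, 3) -> step(3, 2) -> step(2, 1) -> step(1, 0) -> 1

Answer: 1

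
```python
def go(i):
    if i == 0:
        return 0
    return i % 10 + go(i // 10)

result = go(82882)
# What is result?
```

Sum of digits of 82882: 2 + 8 + 8 + 2 + 8 = 28

Answer: 28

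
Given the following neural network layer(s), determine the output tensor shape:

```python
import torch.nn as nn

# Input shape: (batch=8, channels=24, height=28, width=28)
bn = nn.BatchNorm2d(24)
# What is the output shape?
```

Input: (8, 24, 28, 28) -> Output: (8, 24, 28, 28)

Answer: (8, 24, 28, 28)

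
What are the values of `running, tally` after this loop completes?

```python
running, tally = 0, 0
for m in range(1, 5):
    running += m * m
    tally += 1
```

Sum of squares and count
`running, tally` takes the values: (0, 0) → (1, 0) → (1, 1) → (5, 1) → (5, 2) → (14, 2) → (14, 3) → (30, 3) → (30, 4)

Answer: 30, 4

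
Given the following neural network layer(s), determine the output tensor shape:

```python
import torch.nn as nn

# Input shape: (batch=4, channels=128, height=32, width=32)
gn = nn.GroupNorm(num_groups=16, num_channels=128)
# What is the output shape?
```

Input: (4, 128, 32, 32) -> Output: (4, 128, 32, 32)

Answer: (4, 128, 32, 32)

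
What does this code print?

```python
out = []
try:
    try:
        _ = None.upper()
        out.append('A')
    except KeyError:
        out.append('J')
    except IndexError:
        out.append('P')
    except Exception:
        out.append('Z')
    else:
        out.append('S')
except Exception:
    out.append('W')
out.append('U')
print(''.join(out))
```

Execution trace: 'Z' (inner except Exception) → 'U' (after the try/except). Output: ZU

Answer: ZU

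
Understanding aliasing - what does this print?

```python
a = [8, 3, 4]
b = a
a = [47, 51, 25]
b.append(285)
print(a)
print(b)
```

Key concept: rebinding vs mutation: a is rebound to a new list, b still points at the original.
Step by step:
`a = [8, 3, 4]` → a = [8, 3, 4]
`b = a` → b = [8, 3, 4] (same object as a)
`a = [47, 51, 25]` → a = [47, 51, 25]
`b.append(285)` → b = [8, 3, 4, 285]
`print(a)` → prints [47, 51, 25]
`print(b)` → prints [8, 3, 4, 285]

Answer:
[47, 51, 25]
[8, 3, 4, 285]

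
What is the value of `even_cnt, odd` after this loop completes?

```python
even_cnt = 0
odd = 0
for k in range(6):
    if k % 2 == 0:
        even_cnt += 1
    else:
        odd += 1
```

Count evens and odds in range(6)
`even_cnt, odd` takes the values: (0, 0) → (1, 0) → (1, 1) → (2, 1) → (2, 2) → (3, 2) → (3, 3)

Answer: 3, 3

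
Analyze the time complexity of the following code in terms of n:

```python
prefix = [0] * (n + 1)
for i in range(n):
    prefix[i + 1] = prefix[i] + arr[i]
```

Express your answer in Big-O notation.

This is Prefix sum computation. Time complexity: O(n).

Answer: O(n)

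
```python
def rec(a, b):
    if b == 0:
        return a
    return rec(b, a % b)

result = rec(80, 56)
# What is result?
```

rec(80, 56) -> rec(56, 24) -> rec(24, 8) -> rec(8, 0) -> 8

Answer: 8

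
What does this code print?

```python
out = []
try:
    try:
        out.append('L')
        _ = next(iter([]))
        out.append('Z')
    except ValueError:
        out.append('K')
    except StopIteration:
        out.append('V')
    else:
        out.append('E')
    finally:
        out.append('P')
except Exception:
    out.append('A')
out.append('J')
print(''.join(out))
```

Execution trace: 'L' (inner try body) → 'V' (inner except StopIteration) → 'P' (inner finally) → 'J' (after the try/except). Output: LVPJ

Answer: LVPJ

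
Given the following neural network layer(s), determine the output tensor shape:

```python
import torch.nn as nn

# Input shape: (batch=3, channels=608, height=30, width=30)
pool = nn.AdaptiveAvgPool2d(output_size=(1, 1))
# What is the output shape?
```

Input: (3, 608, 30, 30) -> Output: (3, 608, 1, 1)

Answer: (3, 608, 1, 1)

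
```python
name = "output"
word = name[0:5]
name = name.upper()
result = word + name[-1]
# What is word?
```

Trace:
`name = "output"` → name = 'output'
`word = name[0:5]` → word = 'outpu'
`name = name.upper()` → name = 'OUTPUT'
`result = word + name[-1]` → result = 'outpuT'
So word = 'outpu'

Answer: 'outpu'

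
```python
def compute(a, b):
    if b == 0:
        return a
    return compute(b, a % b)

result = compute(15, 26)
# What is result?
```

compute(15, 26) -> compute(26, 15) -> compute(15, 11) -> compute(11, 4) -> compute(4, 3) -> compute(3, 1) -> compute(1, 0) -> 1

Answer: 1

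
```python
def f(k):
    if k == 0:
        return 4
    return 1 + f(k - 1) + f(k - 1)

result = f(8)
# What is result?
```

f(k) = 1 + 2·f(k-1), f(0)=4. Closed form: (4+1)·2^8 - 1 = 1279.

Answer: 1279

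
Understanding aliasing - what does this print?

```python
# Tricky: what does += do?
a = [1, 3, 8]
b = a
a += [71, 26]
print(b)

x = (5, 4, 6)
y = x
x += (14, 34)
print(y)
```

Key concept: += behavior differs for mutable vs immutable.
Step by step:
`a = [1, 3, 8]` → a = [1, 3, 8]
`b = a` → b = [1, 3, 8] (same object as a)
`a += [71, 26]` → a = [1, 3, 8, 71, 26] (same object as b); b = [1, 3, 8, 71, 26] (same object as a)
`print(b)` → prints [1, 3, 8, 71, 26]
`x = (5, 4, 6)` → x = (5, 4, 6)
`y = x` → y = (5, 4, 6)
`x += (14, 34)` → x = (5, 4, 6, 14, 34)
`print(y)` → prints (5, 4, 6)

Answer:
[1, 3, 8, 71, 26]
(5, 4, 6)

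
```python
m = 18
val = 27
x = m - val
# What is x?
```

Trace:
`m = 18` → m = 18
`val = 27` → val = 27
`x = m - val` → x = -9
So x = -9

Answer: -9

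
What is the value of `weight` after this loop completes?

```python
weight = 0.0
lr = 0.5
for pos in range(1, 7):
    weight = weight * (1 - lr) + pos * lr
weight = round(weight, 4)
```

Moving average with lr=0.5
`weight` takes the values: 0.0 → 0.5 → 1.25 → 2.125 → 3.0625 → 4.03125 → 5.015625 → 5.0156

Answer: 5.0156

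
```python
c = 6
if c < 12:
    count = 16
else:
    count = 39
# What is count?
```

Trace:
`c = 6` → c = 6
`if c < 12: ...` → c < 12 is True → count = 16
So count = 16

Answer: 16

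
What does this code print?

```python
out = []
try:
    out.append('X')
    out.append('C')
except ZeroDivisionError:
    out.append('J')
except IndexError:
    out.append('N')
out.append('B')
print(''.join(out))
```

Execution trace: 'X' (try body) → 'C' (try body, no exception) → 'B' (after the try/except). Output: XCB

Answer: XCB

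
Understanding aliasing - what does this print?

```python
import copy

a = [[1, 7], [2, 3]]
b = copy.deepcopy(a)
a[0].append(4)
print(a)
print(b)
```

Key concept: deep copy is fully independent.
Step by step:
`a = [[1, 7], [2, 3]]` → a = [[1, 7], [2, 3]]
`b = copy.deepcopy(a)` → b = [[1, 7], [2, 3]]
`a[0].append(4)` → a = [[1, 7, 4], [2, 3]]
`print(a)` → prints [[1, 7, 4], [2, 3]]
`print(b)` → prints [[1, 7], [2, 3]]

Answer:
[[1, 7, 4], [2, 3]]
[[1, 7], [2, 3]]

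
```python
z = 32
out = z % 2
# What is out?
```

Trace:
`z = 32` → z = 32
`out = z % 2` → out = 0
So out = 0

Answer: 0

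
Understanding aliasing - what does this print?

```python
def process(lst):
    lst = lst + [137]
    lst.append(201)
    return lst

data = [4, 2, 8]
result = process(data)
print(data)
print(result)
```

Key concept: rebinding parameter vs mutation.
Step by step:
`data = [4, 2, 8]` → data = [4, 2, 8]
`result = process(data)` → result = [4, 2, 8, 137, 201]
`print(data)` → prints [4, 2, 8]
`print(result)` → prints [4, 2, 8, 137, 201]

Answer:
[4, 2, 8]
[4, 2, 8, 137, 201]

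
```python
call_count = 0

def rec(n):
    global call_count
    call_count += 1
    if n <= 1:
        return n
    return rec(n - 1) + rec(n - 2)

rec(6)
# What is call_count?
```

Calls(n) = 1 + Calls(n-1) + Calls(n-2); Calls(0)=Calls(1)=1. For n=6 this gives 25.

Answer: 25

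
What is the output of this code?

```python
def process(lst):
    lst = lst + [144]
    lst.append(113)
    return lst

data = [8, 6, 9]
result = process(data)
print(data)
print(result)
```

Key concept: rebinding parameter vs mutation.
Step by step:
`data = [8, 6, 9]` → data = [8, 6, 9]
`result = process(data)` → result = [8, 6, 9, 144, 113]
`print(data)` → prints [8, 6, 9]
`print(result)` → prints [8, 6, 9, 144, 113]

Answer:
[8, 6, 9]
[8, 6, 9, 144, 113]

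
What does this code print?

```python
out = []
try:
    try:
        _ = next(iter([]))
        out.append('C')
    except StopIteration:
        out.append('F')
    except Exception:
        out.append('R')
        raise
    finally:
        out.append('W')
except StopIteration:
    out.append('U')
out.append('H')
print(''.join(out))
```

Execution trace: 'F' (inner except StopIteration) → 'W' (inner finally) → 'H' (after the try/except). Output: FWH

Answer: FWH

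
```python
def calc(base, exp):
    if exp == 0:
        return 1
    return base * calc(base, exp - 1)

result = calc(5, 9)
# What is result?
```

calc(5, 9) = 5 * 5 * 5 * 5 * 5 * 5 * 5 * 5 * 5 = 1953125

Answer: 1953125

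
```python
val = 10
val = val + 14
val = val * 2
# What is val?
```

Trace:
`val = 10` → val = 10
`val = val + 14` → val = 24
`val = val * 2` → val = 48
So val = 48

Answer: 48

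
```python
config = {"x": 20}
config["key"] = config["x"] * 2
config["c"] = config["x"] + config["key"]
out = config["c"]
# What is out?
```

Trace:
`config = {"x": 20}` → config = {'x': 20}
`config["key"] = config["x"] * 2` → config = {'x': 20, 'key': 40}
`config["c"] = config["x"] + config["key"]` → config = {'x': 20, 'key': 40, 'c': 60}
`out = config["c"]` → out = 60
So out = 60

Answer: 60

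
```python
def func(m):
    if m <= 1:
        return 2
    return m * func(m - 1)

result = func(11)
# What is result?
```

func(11) = 11 * 10 * 9 * 8 * 7 * 6 * 5 * 4 * 3 * 2 * 2 = 79833600

Answer: 79833600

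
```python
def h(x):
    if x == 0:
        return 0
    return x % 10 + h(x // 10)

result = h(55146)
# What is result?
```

Sum of digits of 55146: 6 + 4 + 1 + 5 + 5 = 21

Answer: 21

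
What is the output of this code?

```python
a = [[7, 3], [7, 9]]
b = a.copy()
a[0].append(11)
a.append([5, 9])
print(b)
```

Key concept: shallow copy with nested lists.
Step by step:
`a = [[7, 3], [7, 9]]` → a = [[7, 3], [7, 9]]
`b = a.copy()` → b = [[7, 3], [7, 9]]
`a[0].append(11)` → a = [[7, 3, 11], [7, 9]]; b = [[7, 3, 11], [7, 9]]
`a.append([5, 9])` → a = [[7, 3, 11], [7, 9], [5, 9]]
`print(b)` → prints [[7, 3, 11], [7, 9]]

Answer: [[7, 3, 11], [7, 9]]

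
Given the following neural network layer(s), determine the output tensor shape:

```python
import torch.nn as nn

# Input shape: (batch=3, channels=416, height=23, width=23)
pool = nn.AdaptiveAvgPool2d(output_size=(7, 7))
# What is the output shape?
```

Input: (3, 416, 23, 23) -> Output: (3, 416, 7, 7)

Answer: (3, 416, 7, 7)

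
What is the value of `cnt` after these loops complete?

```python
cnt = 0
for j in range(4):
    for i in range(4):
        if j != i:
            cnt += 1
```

4² - 4 (exclude diagonal)
`cnt` takes the values: 0 → 1 → 2 → 3 → 4 → 5 → 6 → 7 → 8 → 9 → 10 → 11 → 12

Answer: 12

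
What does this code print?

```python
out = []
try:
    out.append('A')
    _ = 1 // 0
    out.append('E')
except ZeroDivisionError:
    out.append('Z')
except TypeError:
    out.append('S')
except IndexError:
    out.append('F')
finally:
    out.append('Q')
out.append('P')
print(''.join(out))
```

Execution trace: 'A' (try body) → 'Z' (except ZeroDivisionError) → 'Q' (finally) → 'P' (after the try/except). Output: AZQP

Answer: AZQP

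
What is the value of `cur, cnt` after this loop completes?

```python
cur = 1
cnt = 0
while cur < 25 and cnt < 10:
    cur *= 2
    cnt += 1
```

Double until >= 25 or 10 iterations
`cur, cnt` takes the values: (1, 0) → (2, 0) → (2, 1) → (4, 1) → (4, 2) → (8, 2) → (8, 3) → (16, 3) → (16, 4) → (32, 4) → (32, 5)

Answer: 32, 5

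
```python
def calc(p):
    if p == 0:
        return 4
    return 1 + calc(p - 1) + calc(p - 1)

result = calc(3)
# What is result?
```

calc(p) = 1 + 2·calc(p-1), calc(0)=4. Closed form: (4+1)·2^3 - 1 = 39.

Answer: 39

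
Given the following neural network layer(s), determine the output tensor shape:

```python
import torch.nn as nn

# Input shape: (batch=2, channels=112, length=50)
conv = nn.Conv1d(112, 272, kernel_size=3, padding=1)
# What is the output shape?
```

Input: (2, 112, 50) -> Output: (2, 272, 50)

Answer: (2, 272, 50)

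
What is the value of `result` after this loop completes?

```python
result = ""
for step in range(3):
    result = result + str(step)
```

Concatenate digits 0 to 2
`result` takes the values: "" → "0" → "01" → "012"

Answer: "012"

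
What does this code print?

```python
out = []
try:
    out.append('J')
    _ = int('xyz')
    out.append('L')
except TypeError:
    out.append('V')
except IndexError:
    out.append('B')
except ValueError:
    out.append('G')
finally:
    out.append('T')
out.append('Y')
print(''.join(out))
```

Execution trace: 'J' (try body) → 'G' (except ValueError) → 'T' (finally) → 'Y' (after the try/except). Output: JGTY

Answer: JGTY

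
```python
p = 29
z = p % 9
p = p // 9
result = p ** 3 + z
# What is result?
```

Trace:
`p = 29` → p = 29
`z = p % 9` → z = 2
`p = p // 9` → p = 3
`result = p ** 3 + z` → result = 29
So result = 29

Answer: 29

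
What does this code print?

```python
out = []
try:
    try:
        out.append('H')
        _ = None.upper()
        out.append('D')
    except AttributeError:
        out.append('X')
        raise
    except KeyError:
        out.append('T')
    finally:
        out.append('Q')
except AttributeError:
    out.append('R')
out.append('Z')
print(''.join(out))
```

Execution trace: 'H' (try body) → 'X' (except AttributeError) → 'Q' (finally) → 'R' (outer except AttributeError) → 'Z' (after the try/except). Output: HXQRZ

Answer: HXQRZ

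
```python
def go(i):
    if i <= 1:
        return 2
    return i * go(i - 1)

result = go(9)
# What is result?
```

go(9) = 9 * 8 * 7 * 6 * 5 * 4 * 3 * 2 * 2 = 725760

Answer: 725760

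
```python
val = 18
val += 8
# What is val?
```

Trace:
`val = 18` → val = 18
`val += 8` → val = 26
So val = 26

Answer: 26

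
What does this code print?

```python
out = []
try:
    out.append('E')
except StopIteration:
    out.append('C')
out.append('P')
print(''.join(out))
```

Execution trace: 'E' (try body, no exception) → 'P' (after the try/except). Output: EP

Answer: EP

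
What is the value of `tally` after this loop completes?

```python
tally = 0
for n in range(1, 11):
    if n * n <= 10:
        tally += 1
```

Count numbers where n² ≤ 10
`tally` takes the values: 0 → 1 → 2 → 3

Answer: 3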